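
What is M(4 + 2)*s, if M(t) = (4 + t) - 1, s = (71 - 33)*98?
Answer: 33516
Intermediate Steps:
s = 3724 (s = 38*98 = 3724)
M(t) = 3 + t
M(4 + 2)*s = (3 + (4 + 2))*3724 = (3 + 6)*3724 = 9*3724 = 33516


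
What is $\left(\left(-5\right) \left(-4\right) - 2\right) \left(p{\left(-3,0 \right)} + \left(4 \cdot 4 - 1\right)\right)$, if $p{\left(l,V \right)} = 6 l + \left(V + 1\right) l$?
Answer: $-108$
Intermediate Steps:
$p{\left(l,V \right)} = 6 l + l \left(1 + V\right)$ ($p{\left(l,V \right)} = 6 l + \left(1 + V\right) l = 6 l + l \left(1 + V\right)$)
$\left(\left(-5\right) \left(-4\right) - 2\right) \left(p{\left(-3,0 \right)} + \left(4 \cdot 4 - 1\right)\right) = \left(\left(-5\right) \left(-4\right) - 2\right) \left(- 3 \left(7 + 0\right) + \left(4 \cdot 4 - 1\right)\right) = \left(20 - 2\right) \left(\left(-3\right) 7 + \left(16 - 1\right)\right) = 18 \left(-21 + 15\right) = 18 \left(-6\right) = -108$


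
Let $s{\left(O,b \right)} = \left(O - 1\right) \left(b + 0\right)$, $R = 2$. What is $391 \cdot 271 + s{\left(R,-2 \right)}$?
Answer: $105959$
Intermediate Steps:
$s{\left(O,b \right)} = b \left(-1 + O\right)$ ($s{\left(O,b \right)} = \left(-1 + O\right) b = b \left(-1 + O\right)$)
$391 \cdot 271 + s{\left(R,-2 \right)} = 391 \cdot 271 - 2 \left(-1 + 2\right) = 105961 - 2 = 105959$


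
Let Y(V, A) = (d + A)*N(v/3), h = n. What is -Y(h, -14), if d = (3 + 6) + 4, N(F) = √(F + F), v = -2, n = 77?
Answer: 2*I*√3/3 ≈ 1.1547*I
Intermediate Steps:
h = 77
N(F) = √2*√F (N(F) = √(2*F) = √2*√F)
d = 13 (d = 9 + 4 = 13)
Y(V, A) = 2*I*√3*(13 + A)/3 (Y(V, A) = (13 + A)*(√2*√(-2/3)) = (13 + A)*(√2*√(-2*⅓)) = (13 + A)*(√2*√(-⅔)) = (13 + A)*(√2*(I*√6/3)) = (13 + A)*(2*I*√3/3) = 2*I*√3*(13 + A)/3)
-Y(h, -14) = -2*I*√3*(13 - 14)/3 = -2*I*√3*(-1)/3 = -(-2)*I*√3/3 = 2*I*√3/3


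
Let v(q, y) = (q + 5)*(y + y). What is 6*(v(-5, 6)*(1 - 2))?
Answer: 0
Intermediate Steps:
v(q, y) = 2*y*(5 + q) (v(q, y) = (5 + q)*(2*y) = 2*y*(5 + q))
6*(v(-5, 6)*(1 - 2)) = 6*((2*6*(5 - 5))*(1 - 2)) = 6*((2*6*0)*(-1)) = 6*(0*(-1)) = 6*0 = 0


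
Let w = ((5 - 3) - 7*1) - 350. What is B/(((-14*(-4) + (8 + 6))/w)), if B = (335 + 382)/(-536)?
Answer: 50907/7504 ≈ 6.7840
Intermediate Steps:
B = -717/536 (B = 717*(-1/536) = -717/536 ≈ -1.3377)
w = -355 (w = (2 - 7) - 350 = -5 - 350 = -355)
B/(((-14*(-4) + (8 + 6))/w)) = -717*(-355/(-14*(-4) + (8 + 6)))/536 = -717*(-355/(56 + 14))/536 = -717/(536*(70*(-1/355))) = -717/(536*(-14/71)) = -717/536*(-71/14) = 50907/7504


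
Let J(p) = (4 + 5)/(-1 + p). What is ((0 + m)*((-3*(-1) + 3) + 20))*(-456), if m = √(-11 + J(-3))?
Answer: -5928*I*√53 ≈ -43157.0*I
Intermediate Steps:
J(p) = 9/(-1 + p)
m = I*√53/2 (m = √(-11 + 9/(-1 - 3)) = √(-11 + 9/(-4)) = √(-11 + 9*(-¼)) = √(-11 - 9/4) = √(-53/4) = I*√53/2 ≈ 3.6401*I)
((0 + m)*((-3*(-1) + 3) + 20))*(-456) = ((0 + I*√53/2)*((-3*(-1) + 3) + 20))*(-456) = ((I*√53/2)*((3 + 3) + 20))*(-456) = ((I*√53/2)*(6 + 20))*(-456) = ((I*√53/2)*26)*(-456) = (13*I*√53)*(-456) = -5928*I*√53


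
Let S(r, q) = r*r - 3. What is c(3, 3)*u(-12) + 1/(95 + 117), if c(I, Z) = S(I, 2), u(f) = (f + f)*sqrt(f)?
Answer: 1/212 - 288*I*sqrt(3) ≈ 0.004717 - 498.83*I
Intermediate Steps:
S(r, q) = -3 + r**2 (S(r, q) = r**2 - 3 = -3 + r**2)
u(f) = 2*f**(3/2) (u(f) = (2*f)*sqrt(f) = 2*f**(3/2))
c(I, Z) = -3 + I**2
c(3, 3)*u(-12) + 1/(95 + 117) = (-3 + 3**2)*(2*(-12)**(3/2)) + 1/(95 + 117) = (-3 + 9)*(2*(-24*I*sqrt(3))) + 1/212 = 6*(-48*I*sqrt(3)) + 1/212 = -288*I*sqrt(3) + 1/212 = 1/212 - 288*I*sqrt(3)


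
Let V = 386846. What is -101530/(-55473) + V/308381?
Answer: 4797221008/1555165383 ≈ 3.0847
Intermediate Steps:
-101530/(-55473) + V/308381 = -101530/(-55473) + 386846/308381 = -101530*(-1/55473) + 386846*(1/308381) = 9230/5043 + 386846/308381 = 4797221008/1555165383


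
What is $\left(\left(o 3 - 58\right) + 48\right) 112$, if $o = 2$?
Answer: $-448$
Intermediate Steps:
$\left(\left(o 3 - 58\right) + 48\right) 112 = \left(\left(2 \cdot 3 - 58\right) + 48\right) 112 = \left(\left(6 - 58\right) + 48\right) 112 = \left(-52 + 48\right) 112 = \left(-4\right) 112 = -448$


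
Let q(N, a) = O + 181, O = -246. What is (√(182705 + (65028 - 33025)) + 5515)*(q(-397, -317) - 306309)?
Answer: -1689652610 - 612748*√53677 ≈ -1.8316e+9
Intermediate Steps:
q(N, a) = -65 (q(N, a) = -246 + 181 = -65)
(√(182705 + (65028 - 33025)) + 5515)*(q(-397, -317) - 306309) = (√(182705 + (65028 - 33025)) + 5515)*(-65 - 306309) = (√(182705 + 32003) + 5515)*(-306374) = (√214708 + 5515)*(-306374) = (2*√53677 + 5515)*(-306374) = (5515 + 2*√53677)*(-306374) = -1689652610 - 612748*√53677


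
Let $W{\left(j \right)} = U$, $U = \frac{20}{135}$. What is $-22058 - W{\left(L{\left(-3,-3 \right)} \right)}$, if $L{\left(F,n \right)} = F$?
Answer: $- \frac{595570}{27} \approx -22058.0$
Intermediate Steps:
$U = \frac{4}{27}$ ($U = 20 \cdot \frac{1}{135} = \frac{4}{27} \approx 0.14815$)
$W{\left(j \right)} = \frac{4}{27}$
$-22058 - W{\left(L{\left(-3,-3 \right)} \right)} = -22058 - \frac{4}{27} = - \frac{595570}{27}$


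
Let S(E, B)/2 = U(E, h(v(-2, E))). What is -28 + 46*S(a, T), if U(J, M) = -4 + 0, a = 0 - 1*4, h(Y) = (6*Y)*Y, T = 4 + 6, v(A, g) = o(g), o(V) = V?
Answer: -396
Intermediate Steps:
v(A, g) = g
T = 10
h(Y) = 6*Y²
a = -4 (a = 0 - 4 = -4)
U(J, M) = -4
S(E, B) = -8 (S(E, B) = 2*(-4) = -8)
-28 + 46*S(a, T) = -28 + 46*(-8) = -28 - 368 = -396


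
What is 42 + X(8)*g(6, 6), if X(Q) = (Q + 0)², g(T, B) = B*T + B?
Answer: 2730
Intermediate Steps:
g(T, B) = B + B*T
X(Q) = Q²
42 + X(8)*g(6, 6) = 42 + 8²*(6*(1 + 6)) = 42 + 64*(6*7) = 42 + 64*42 = 42 + 2688 = 2730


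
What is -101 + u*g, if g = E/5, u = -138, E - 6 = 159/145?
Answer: -215227/725 ≈ -296.86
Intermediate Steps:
E = 1029/145 (E = 6 + 159/145 = 1029/145 ≈ 7.0965)
g = 1029/725 (g = (1029/145)/5 = (1029/145)*(1/5) = 1029/725 ≈ 1.4193)
-101 + u*g = -101 - 138*1029/725 = -101 - 142002/725 = -215227/725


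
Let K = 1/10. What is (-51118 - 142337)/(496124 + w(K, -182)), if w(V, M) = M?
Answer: -64485/165314 ≈ -0.39008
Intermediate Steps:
K = ⅒ ≈ 0.10000
(-51118 - 142337)/(496124 + w(K, -182)) = (-51118 - 142337)/(496124 - 182) = -193455/495942 = -193455*1/495942 = -64485/165314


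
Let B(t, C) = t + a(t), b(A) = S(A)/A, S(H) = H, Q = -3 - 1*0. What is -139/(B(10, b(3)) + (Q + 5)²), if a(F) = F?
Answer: -139/24 ≈ -5.7917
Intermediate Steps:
Q = -3 (Q = -3 + 0 = -3)
b(A) = 1 (b(A) = A/A = 1)
B(t, C) = 2*t (B(t, C) = t + t = 2*t)
-139/(B(10, b(3)) + (Q + 5)²) = -139/(2*10 + (-3 + 5)²) = -139/(20 + 2²) = -139/(20 + 4) = -139/24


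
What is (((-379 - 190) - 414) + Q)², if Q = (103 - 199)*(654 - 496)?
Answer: 260854801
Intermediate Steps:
Q = -15168 (Q = -96*158 = -15168)
(((-379 - 190) - 414) + Q)² = (((-379 - 190) - 414) - 15168)² = ((-569 - 414) - 15168)² = (-983 - 15168)² = (-16151)² = 260854801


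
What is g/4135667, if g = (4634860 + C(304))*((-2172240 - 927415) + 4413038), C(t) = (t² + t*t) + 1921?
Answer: 6332624546779/4135667 ≈ 1.5312e+6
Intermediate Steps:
C(t) = 1921 + 2*t² (C(t) = (t² + t²) + 1921 = 2*t² + 1921 = 1921 + 2*t²)
g = 6332624546779 (g = (4634860 + (1921 + 2*304²))*((-2172240 - 927415) + 4413038) = (4634860 + (1921 + 2*92416))*(-3099655 + 4413038) = (4634860 + (1921 + 184832))*1313383 = (4634860 + 186753)*1313383 = 4821613*1313383 = 6332624546779)
g/4135667 = 6332624546779/4135667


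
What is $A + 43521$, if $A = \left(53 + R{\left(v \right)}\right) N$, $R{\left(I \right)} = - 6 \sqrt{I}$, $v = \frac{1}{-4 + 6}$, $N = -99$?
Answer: $38274 + 297 \sqrt{2} \approx 38694.0$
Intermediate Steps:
$v = \frac{1}{2} \approx 0.5$
$A = -5247 + 297 \sqrt{2}$ ($A = \left(53 - \frac{6}{\sqrt{2}}\right) \left(-99\right) = \left(53 - 6 \frac{\sqrt{2}}{2}\right) \left(-99\right) = \left(53 - 3 \sqrt{2}\right) \left(-99\right) = -5247 + 297 \sqrt{2} \approx -4827.0$)
$A + 43521 = \left(-5247 + 297 \sqrt{2}\right) + 43521 = 38274 + 297 \sqrt{2}$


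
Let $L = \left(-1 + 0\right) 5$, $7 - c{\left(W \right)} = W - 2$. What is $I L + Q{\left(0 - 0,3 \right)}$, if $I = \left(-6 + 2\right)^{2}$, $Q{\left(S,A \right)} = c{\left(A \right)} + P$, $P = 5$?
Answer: $-69$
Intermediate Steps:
$c{\left(W \right)} = 9 - W$ ($c{\left(W \right)} = 7 - \left(W - 2\right) = 7 - \left(-2 + W\right) = 9 - W$)
$Q{\left(S,A \right)} = 14 - A$ ($Q{\left(S,A \right)} = \left(9 - A\right) + 5 = 14 - A$)
$I = 16$ ($I = \left(-4\right)^{2} = 16$)
$L = -5$ ($L = \left(-1\right) 5 = -5$)
$I L + Q{\left(0 - 0,3 \right)} = 16 \left(-5\right) + \left(14 - 3\right) = -80 + \left(14 - 3\right) = -80 + 11 = -69$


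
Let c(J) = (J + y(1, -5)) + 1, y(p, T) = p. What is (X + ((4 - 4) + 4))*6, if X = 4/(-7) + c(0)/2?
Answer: 186/7 ≈ 26.571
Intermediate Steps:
c(J) = 2 + J (c(J) = (J + 1) + 1 = (1 + J) + 1 = 2 + J)
X = 3/7 (X = 4/(-7) + (2 + 0)/2 = 4*(-⅐) + 2*(½) = -4/7 + 1 = 3/7 ≈ 0.42857)
(X + ((4 - 4) + 4))*6 = (3/7 + ((4 - 4) + 4))*6 = (3/7 + (0 + 4))*6 = (3/7 + 4)*6 = (31/7)*6 = 186/7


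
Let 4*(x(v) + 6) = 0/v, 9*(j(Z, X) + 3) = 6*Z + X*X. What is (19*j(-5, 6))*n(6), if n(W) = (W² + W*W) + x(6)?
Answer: -2926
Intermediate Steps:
j(Z, X) = -3 + X²/9 + 2*Z/3 (j(Z, X) = -3 + (6*Z + X*X)/9 = -3 + (6*Z + X²)/9 = -3 + (X² + 6*Z)/9 = -3 + (X²/9 + 2*Z/3) = -3 + X²/9 + 2*Z/3)
x(v) = -6 (x(v) = -6 + (0/v)/4 = -6 + (¼)*0 = -6 + 0 = -6)
n(W) = -6 + 2*W² (n(W) = (W² + W*W) - 6 = (W² + W²) - 6 = 2*W² - 6 = -6 + 2*W²)
(19*j(-5, 6))*n(6) = (19*(-3 + (⅑)*6² + (⅔)*(-5)))*(-6 + 2*6²) = (19*(-3 + (⅑)*36 - 10/3))*(-6 + 2*36) = (19*(-3 + 4 - 10/3))*(-6 + 72) = (19*(-7/3))*66 = -133/3*66 = -2926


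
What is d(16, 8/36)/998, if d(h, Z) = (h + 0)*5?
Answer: 40/499 ≈ 0.080160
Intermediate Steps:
d(h, Z) = 5*h (d(h, Z) = h*5 = 5*h)
d(16, 8/36)/998 = (5*16)/998 = 80*(1/998) = 40/499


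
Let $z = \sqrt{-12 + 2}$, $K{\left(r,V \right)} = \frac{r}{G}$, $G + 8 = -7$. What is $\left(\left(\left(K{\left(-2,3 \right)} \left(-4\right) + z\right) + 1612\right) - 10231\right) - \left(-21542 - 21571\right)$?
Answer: $\frac{517402}{15} + i \sqrt{10} \approx 34493.0 + 3.1623 i$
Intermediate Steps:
$G = -15$ ($G = -8 - 7 = -15$)
$K{\left(r,V \right)} = - \frac{r}{15}$ ($K{\left(r,V \right)} = \frac{r}{-15} = r \left(- \frac{1}{15}\right) = - \frac{r}{15}$)
$z = i \sqrt{10}$ ($z = \sqrt{-10} = i \sqrt{10} \approx 3.1623 i$)
$\left(\left(\left(K{\left(-2,3 \right)} \left(-4\right) + z\right) + 1612\right) - 10231\right) - \left(-21542 - 21571\right) = \left(\left(\left(\left(- \frac{1}{15}\right) \left(-2\right) \left(-4\right) + i \sqrt{10}\right) + 1612\right) - 10231\right) - \left(-21542 - 21571\right) = \left(\left(\left(\frac{2}{15} \left(-4\right) + i \sqrt{10}\right) + 1612\right) - 10231\right) - \left(-21542 - 21571\right) = \left(\left(\left(- \frac{8}{15} + i \sqrt{10}\right) + 1612\right) - 10231\right) - -43113 = \left(\left(\frac{24172}{15} + i \sqrt{10}\right) - 10231\right) + 43113 = \left(- \frac{129293}{15} + i \sqrt{10}\right) + 43113 = \frac{517402}{15} + i \sqrt{10}$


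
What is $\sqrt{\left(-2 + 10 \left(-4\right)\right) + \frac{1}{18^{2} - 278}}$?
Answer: $\frac{i \sqrt{88826}}{46} \approx 6.4791 i$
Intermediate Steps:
$\sqrt{\left(-2 + 10 \left(-4\right)\right) + \frac{1}{18^{2} - 278}} = \sqrt{\left(-2 - 40\right) + \frac{1}{324 - 278}} = \sqrt{-42 + \frac{1}{46}} = \sqrt{- \frac{1931}{46}} = \frac{i \sqrt{88826}}{46}$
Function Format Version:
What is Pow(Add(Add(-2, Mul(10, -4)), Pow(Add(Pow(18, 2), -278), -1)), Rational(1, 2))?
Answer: Mul(Rational(1, 46), I, Pow(88826, Rational(1, 2))) ≈ Mul(6.4791, I)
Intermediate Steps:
Pow(Add(Add(-2, Mul(10, -4)), Pow(Add(Pow(18, 2), -278), -1)), Rational(1, 2)) = Pow(Add(Add(-2, -40), Pow(Add(324, -278), -1)), Rational(1, 2)) = Pow(Add(-42, Pow(46, -1)), Rational(1, 2)) = Pow(Add(-42, Rational(1, 46)), Rational(1, 2)) = Pow(Rational(-1931, 46), Rational(1, 2)) = Mul(Rational(1, 46), I, Pow(88826, Rational(1, 2)))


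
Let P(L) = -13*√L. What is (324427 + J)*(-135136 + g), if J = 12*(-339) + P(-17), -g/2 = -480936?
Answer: 264852318224 - 10747568*I*√17 ≈ 2.6485e+11 - 4.4313e+7*I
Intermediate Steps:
g = 961872 (g = -2*(-480936) = 961872)
J = -4068 - 13*I*√17 (J = 12*(-339) - 13*I*√17 = -4068 - 13*I*√17 ≈ -4068.0 - 53.6*I)
(324427 + J)*(-135136 + g) = (324427 + (-4068 - 13*I*√17))*(-135136 + 961872) = (320359 - 13*I*√17)*826736 = 264852318224 - 10747568*I*√17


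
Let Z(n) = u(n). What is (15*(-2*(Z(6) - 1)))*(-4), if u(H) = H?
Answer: 600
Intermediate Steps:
Z(n) = n
(15*(-2*(Z(6) - 1)))*(-4) = (15*(-2*(6 - 1)))*(-4) = (15*(-2*5))*(-4) = (15*(-10))*(-4) = -150*(-4) = 600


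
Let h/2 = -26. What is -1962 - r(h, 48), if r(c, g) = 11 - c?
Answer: -2025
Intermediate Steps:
h = -52 (h = 2*(-26) = -52)
-1962 - r(h, 48) = -1962 - (11 - 1*(-52)) = -1962 - (11 + 52) = -1962 - 1*63 = -1962 - 63 = -2025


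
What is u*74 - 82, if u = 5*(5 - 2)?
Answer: 1028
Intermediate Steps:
u = 15 (u = 5*3 = 15)
u*74 - 82 = 15*74 - 82 = 1110 - 82 = 1028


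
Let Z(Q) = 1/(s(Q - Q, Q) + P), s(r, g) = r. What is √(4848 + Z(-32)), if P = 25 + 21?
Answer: √10258414/46 ≈ 69.628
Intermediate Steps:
P = 46
Z(Q) = 1/46 (Z(Q) = 1/((Q - Q) + 46) = 1/(0 + 46) = 1/46)
√(4848 + Z(-32)) = √(4848 + 1/46) = √(223009/46) = √10258414/46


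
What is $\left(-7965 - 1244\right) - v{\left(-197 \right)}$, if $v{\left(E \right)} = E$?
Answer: $-9012$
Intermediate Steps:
$\left(-7965 - 1244\right) - v{\left(-197 \right)} = \left(-7965 - 1244\right) - -197 = \left(-7965 - 1244\right) + 197 = -9209 + 197 = -9012$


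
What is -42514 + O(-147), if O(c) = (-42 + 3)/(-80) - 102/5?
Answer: -3402713/80 ≈ -42534.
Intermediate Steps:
O(c) = -1593/80 (O(c) = -39*(-1/80) - 102*⅕ = 39/80 - 102/5 = -1593/80)
-42514 + O(-147) = -42514 - 1593/80 = -3402713/80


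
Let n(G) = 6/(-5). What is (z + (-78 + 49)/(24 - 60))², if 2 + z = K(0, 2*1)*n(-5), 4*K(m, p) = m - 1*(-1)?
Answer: 72361/32400 ≈ 2.2334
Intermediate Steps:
K(m, p) = ¼ + m/4 (K(m, p) = (m - 1*(-1))/4 = (m + 1)/4 = (1 + m)/4 = ¼ + m/4)
n(G) = -6/5 (n(G) = 6*(-⅕) = -6/5)
z = -23/10 (z = -2 + (¼ + (¼)*0)*(-6/5) = -2 + (¼ + 0)*(-6/5) = -2 + (¼)*(-6/5) = -2 - 3/10 = -23/10 ≈ -2.3000)
(z + (-78 + 49)/(24 - 60))² = (-23/10 + (-78 + 49)/(24 - 60))² = (-23/10 - 29/(-36))² = (-23/10 - 29*(-1/36))² = (-23/10 + 29/36)² = (-269/180)² = 72361/32400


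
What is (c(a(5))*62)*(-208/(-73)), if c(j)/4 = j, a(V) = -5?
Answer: -257920/73 ≈ -3533.2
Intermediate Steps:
c(j) = 4*j
(c(a(5))*62)*(-208/(-73)) = ((4*(-5))*62)*(-208/(-73)) = (-20*62)*(-208*(-1/73)) = -1240*208/73 = -257920/73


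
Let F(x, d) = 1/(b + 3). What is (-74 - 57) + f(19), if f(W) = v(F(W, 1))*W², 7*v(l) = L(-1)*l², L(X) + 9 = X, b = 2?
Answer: -5307/35 ≈ -151.63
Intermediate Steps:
L(X) = -9 + X
F(x, d) = ⅕ (F(x, d) = 1/(2 + 3) = 1/5 = ⅕)
v(l) = -10*l²/7 (v(l) = ((-9 - 1)*l²)/7 = (-10*l²)/7 = -10*l²/7)
f(W) = -2*W²/35 (f(W) = (-10*(⅕)²/7)*W² = (-10/7*1/25)*W² = -2*W²/35)
(-74 - 57) + f(19) = (-74 - 57) - 2/35*19² = -131 - 2/35*361 = -131 - 722/35 = -5307/35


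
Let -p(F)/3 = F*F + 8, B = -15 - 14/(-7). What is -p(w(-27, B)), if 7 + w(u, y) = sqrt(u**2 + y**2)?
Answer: 2865 - 42*sqrt(898) ≈ 1606.4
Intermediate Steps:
B = -13 (B = -15 - 14*(-1/7) = -15 + 2 = -13)
w(u, y) = -7 + sqrt(u**2 + y**2)
p(F) = -24 - 3*F**2 (p(F) = -3*(F*F + 8) = -3*(F**2 + 8) = -3*(8 + F**2) = -24 - 3*F**2)
-p(w(-27, B)) = -(-24 - 3*(-7 + sqrt((-27)**2 + (-13)**2))**2) = -(-24 - 3*(-7 + sqrt(729 + 169))**2) = -(-24 - 3*(-7 + sqrt(898))**2) = 24 + 3*(-7 + sqrt(898))**2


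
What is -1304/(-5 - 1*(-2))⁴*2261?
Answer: -2948344/81 ≈ -36399.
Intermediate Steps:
-1304/(-5 - 1*(-2))⁴*2261 = -1304/(-5 + 2)⁴*2261 = -1304/((-3)⁴)*2261 = -1304/81*2261 = -2948344/81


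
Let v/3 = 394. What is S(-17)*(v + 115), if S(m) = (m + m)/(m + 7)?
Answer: 22049/5 ≈ 4409.8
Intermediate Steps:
v = 1182 (v = 3*394 = 1182)
S(m) = 2*m/(7 + m) (S(m) = (2*m)/(7 + m) = 2*m/(7 + m))
S(-17)*(v + 115) = (2*(-17)/(7 - 17))*(1182 + 115) = (2*(-17)/(-10))*1297 = (2*(-17)*(-⅒))*1297 = (17/5)*1297 = 22049/5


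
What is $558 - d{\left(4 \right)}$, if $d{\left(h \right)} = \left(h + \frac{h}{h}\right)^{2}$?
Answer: $533$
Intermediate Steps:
$d{\left(h \right)} = \left(1 + h\right)^{2}$ ($d{\left(h \right)} = \left(h + 1\right)^{2} = \left(1 + h\right)^{2}$)
$558 - d{\left(4 \right)} = 558 - \left(1 + 4\right)^{2} = 558 - 5^{2} = 558 - 25 = 533$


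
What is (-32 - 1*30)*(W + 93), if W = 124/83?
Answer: -486266/83 ≈ -5858.6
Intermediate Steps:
W = 124/83 (W = 124*(1/83) = 124/83 ≈ 1.4940)
(-32 - 1*30)*(W + 93) = (-32 - 1*30)*(124/83 + 93) = (-32 - 30)*(7843/83) = -62*7843/83 = -486266/83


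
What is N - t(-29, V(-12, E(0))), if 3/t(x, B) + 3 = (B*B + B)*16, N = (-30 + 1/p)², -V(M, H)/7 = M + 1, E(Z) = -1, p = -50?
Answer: 72165872531/80077500 ≈ 901.20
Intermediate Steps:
V(M, H) = -7 - 7*M (V(M, H) = -7*(M + 1) = -7*(1 + M) = -7 - 7*M)
N = 2253001/2500 (N = (-30 + 1/(-50))² = (-30 - 1/50)² = (-1501/50)² = 2253001/2500 ≈ 901.20)
t(x, B) = 3/(-3 + 16*B + 16*B²) (t(x, B) = 3/(-3 + (B*B + B)*16) = 3/(-3 + (B² + B)*16) = 3/(-3 + (B + B²)*16) = 3/(-3 + (16*B + 16*B²)) = 3/(-3 + 16*B + 16*B²))
N - t(-29, V(-12, E(0))) = 2253001/2500 - 3/(-3 + 16*(-7 - 7*(-12)) + 16*(-7 - 7*(-12))²) = 2253001/2500 - 3/(-3 + 16*(-7 + 84) + 16*(-7 + 84)²) = 2253001/2500 - 3/(-3 + 16*77 + 16*77²) = 2253001/2500 - 3/(-3 + 1232 + 16*5929) = 2253001/2500 - 3/(-3 + 1232 + 94864) = 2253001/2500 - 3/96093 = 2253001/2500 - 1*1/32031 = 2253001/2500 - 1/32031 = 72165872531/80077500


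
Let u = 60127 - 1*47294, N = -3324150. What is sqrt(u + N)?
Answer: I*sqrt(3311317) ≈ 1819.7*I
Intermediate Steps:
u = 12833 (u = 60127 - 47294 = 12833)
sqrt(u + N) = sqrt(12833 - 3324150) = sqrt(-3311317) = I*sqrt(3311317)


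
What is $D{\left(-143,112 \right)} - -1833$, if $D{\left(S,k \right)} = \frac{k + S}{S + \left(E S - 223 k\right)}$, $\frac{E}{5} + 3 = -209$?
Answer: $\frac{231802982}{126461} \approx 1833.0$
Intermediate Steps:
$E = -1060$ ($E = -15 + 5 \left(-209\right) = -15 - 1045 = -1060$)
$D{\left(S,k \right)} = \frac{S + k}{- 1059 S - 223 k}$ ($D{\left(S,k \right)} = \frac{k + S}{S - \left(223 k + 1060 S\right)} = \frac{S + k}{- 1059 S - 223 k}$)
$D{\left(-143,112 \right)} - -1833 = \frac{\left(-1\right) \left(-143\right) - 112}{223 \cdot 112 + 1059 \left(-143\right)} - -1833 = \frac{143 - 112}{24976 - 151437} + 1833 = \frac{1}{-126461} \cdot 31 + 1833 = \left(- \frac{1}{126461}\right) 31 + 1833 = - \frac{31}{126461} + 1833 = \frac{231802982}{126461}$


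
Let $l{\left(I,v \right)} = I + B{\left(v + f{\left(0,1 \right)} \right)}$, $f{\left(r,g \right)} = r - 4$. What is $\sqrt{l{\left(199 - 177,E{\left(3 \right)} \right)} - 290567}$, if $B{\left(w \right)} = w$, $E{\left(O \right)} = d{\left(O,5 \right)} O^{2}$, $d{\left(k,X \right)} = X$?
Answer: $2 i \sqrt{72626} \approx 538.98 i$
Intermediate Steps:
$f{\left(r,g \right)} = -4 + r$
$E{\left(O \right)} = 5 O^{2}$
$l{\left(I,v \right)} = -4 + I + v$ ($l{\left(I,v \right)} = I + \left(v + \left(-4 + 0\right)\right) = I + \left(v - 4\right) = I + \left(-4 + v\right) = -4 + I + v$)
$\sqrt{l{\left(199 - 177,E{\left(3 \right)} \right)} - 290567} = \sqrt{\left(-4 + \left(199 - 177\right) + 5 \cdot 3^{2}\right) - 290567} = \sqrt{\left(-4 + \left(199 - 177\right) + 5 \cdot 9\right) - 290567} = \sqrt{\left(-4 + 22 + 45\right) - 290567} = \sqrt{63 - 290567} = \sqrt{-290504} = 2 i \sqrt{72626}$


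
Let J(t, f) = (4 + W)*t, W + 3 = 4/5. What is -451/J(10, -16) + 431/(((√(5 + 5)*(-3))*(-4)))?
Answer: -451/18 + 431*√10/120 ≈ -13.698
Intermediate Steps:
W = -11/5 (W = -3 + 4/5 = -3 + 4*(⅕) = -3 + ⅘ = -11/5 ≈ -2.2000)
J(t, f) = 9*t/5 (J(t, f) = (4 - 11/5)*t = 9*t/5)
-451/J(10, -16) + 431/(((√(5 + 5)*(-3))*(-4))) = -451/((9/5)*10) + 431/(((√(5 + 5)*(-3))*(-4))) = -451/18 + 431/(((√10*(-3))*(-4))) = -451*1/18 + 431/((-3*√10*(-4))) = -451/18 + 431/((12*√10)) = -451/18 + 431*(√10/120) = -451/18 + 431*√10/120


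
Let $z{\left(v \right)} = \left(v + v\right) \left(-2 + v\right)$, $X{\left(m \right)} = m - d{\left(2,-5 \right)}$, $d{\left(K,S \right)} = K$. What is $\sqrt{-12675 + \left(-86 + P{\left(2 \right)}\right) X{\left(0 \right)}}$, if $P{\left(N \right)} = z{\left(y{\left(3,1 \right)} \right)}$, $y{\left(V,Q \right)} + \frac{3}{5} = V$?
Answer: $\frac{i \sqrt{312671}}{5} \approx 111.83 i$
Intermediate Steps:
$y{\left(V,Q \right)} = - \frac{3}{5} + V$
$X{\left(m \right)} = -2 + m$ ($X{\left(m \right)} = m - 2 = -2 + m$)
$z{\left(v \right)} = 2 v \left(-2 + v\right)$
$P{\left(N \right)} = \frac{48}{25}$ ($P{\left(N \right)} = 2 \left(- \frac{3}{5} + 3\right) \left(-2 + \left(- \frac{3}{5} + 3\right)\right) = 2 \cdot \frac{12}{5} \left(-2 + \frac{12}{5}\right) = 2 \cdot \frac{12}{5} \cdot \frac{2}{5} = \frac{48}{25}$)
$\sqrt{-12675 + \left(-86 + P{\left(2 \right)}\right) X{\left(0 \right)}} = \sqrt{-12675 + \left(-86 + \frac{48}{25}\right) \left(-2 + 0\right)} = \sqrt{-12675 - - \frac{4204}{25}} = \sqrt{-12675 + \frac{4204}{25}} = \sqrt{- \frac{312671}{25}} = \frac{i \sqrt{312671}}{5}$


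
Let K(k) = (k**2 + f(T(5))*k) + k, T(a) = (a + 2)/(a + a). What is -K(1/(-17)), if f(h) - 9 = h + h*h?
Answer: 18923/28900 ≈ 0.65477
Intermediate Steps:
T(a) = (2 + a)/(2*a) (T(a) = (2 + a)/((2*a)) = (2 + a)*(1/(2*a)) = (2 + a)/(2*a))
f(h) = 9 + h + h**2 (f(h) = 9 + (h + h*h) = 9 + (h + h**2) = 9 + h + h**2)
K(k) = k**2 + 1119*k/100 (K(k) = (k**2 + (9 + (1/2)*(2 + 5)/5 + ((1/2)*(2 + 5)/5)**2)*k) + k = (k**2 + (9 + (1/2)*(1/5)*7 + ((1/2)*(1/5)*7)**2)*k) + k = (k**2 + (9 + 7/10 + (7/10)**2)*k) + k = (k**2 + (9 + 7/10 + 49/100)*k) + k = (k**2 + 1019*k/100) + k = k**2 + 1119*k/100)
-K(1/(-17)) = -(1119 + 100/(-17))/(100*(-17)) = -(-1)*(1119 + 100*(-1/17))/(100*17) = -(-1)*(1119 - 100/17)/(100*17) = -(-1)*18923/(100*17*17) = -1*(-18923/28900) = 18923/28900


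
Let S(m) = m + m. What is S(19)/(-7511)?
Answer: -38/7511 ≈ -0.0050592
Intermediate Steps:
S(m) = 2*m
S(19)/(-7511) = (2*19)/(-7511) = 38*(-1/7511) = -38/7511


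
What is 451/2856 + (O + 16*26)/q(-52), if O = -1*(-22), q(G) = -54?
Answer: -68143/8568 ≈ -7.9532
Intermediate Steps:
O = 22
451/2856 + (O + 16*26)/q(-52) = 451/2856 + (22 + 16*26)/(-54) = 451*(1/2856) + (22 + 416)*(-1/54) = 451/2856 + 438*(-1/54) = 451/2856 - 73/9 = -68143/8568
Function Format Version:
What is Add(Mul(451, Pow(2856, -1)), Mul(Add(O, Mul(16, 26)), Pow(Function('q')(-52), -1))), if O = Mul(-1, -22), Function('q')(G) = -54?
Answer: Rational(-68143, 8568) ≈ -7.9532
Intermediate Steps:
O = 22
Add(Mul(451, Pow(2856, -1)), Mul(Add(O, Mul(16, 26)), Pow(Function('q')(-52), -1))) = Add(Mul(451, Pow(2856, -1)), Mul(Add(22, Mul(16, 26)), Pow(-54, -1))) = Add(Mul(451, Rational(1, 2856)), Mul(Add(22, 416), Rational(-1, 54))) = Add(Rational(451, 2856), Mul(438, Rational(-1, 54))) = Add(Rational(451, 2856), Rational(-73, 9)) = Rational(-68143, 8568)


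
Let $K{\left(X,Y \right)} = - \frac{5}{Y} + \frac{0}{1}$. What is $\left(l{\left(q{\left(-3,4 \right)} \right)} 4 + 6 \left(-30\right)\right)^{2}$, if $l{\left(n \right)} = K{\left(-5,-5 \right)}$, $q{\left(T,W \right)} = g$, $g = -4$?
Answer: $30976$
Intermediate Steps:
$q{\left(T,W \right)} = -4$
$K{\left(X,Y \right)} = - \frac{5}{Y}$ ($K{\left(X,Y \right)} = - \frac{5}{Y} + 0 \cdot 1 = - \frac{5}{Y} + 0 = - \frac{5}{Y}$)
$l{\left(n \right)} = 1$ ($l{\left(n \right)} = - \frac{5}{-5} = \left(-5\right) \left(- \frac{1}{5}\right) = 1$)
$\left(l{\left(q{\left(-3,4 \right)} \right)} 4 + 6 \left(-30\right)\right)^{2} = \left(1 \cdot 4 + 6 \left(-30\right)\right)^{2} = \left(4 - 180\right)^{2} = \left(-176\right)^{2} = 30976$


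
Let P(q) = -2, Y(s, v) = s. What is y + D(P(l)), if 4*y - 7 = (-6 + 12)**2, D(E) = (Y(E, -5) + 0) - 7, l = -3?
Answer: 7/4 ≈ 1.7500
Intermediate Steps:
D(E) = -7 + E (D(E) = (E + 0) - 7 = E - 7 = -7 + E)
y = 43/4 (y = 7/4 + (-6 + 12)**2/4 = 7/4 + (1/4)*6**2 = 7/4 + (1/4)*36 = 7/4 + 9 = 43/4 ≈ 10.750)
y + D(P(l)) = 43/4 + (-7 - 2) = 43/4 - 9 = 7/4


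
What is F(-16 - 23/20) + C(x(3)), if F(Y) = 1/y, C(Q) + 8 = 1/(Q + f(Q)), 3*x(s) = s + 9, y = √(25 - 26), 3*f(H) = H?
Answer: -125/16 - I ≈ -7.8125 - 1.0*I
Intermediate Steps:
f(H) = H/3
y = I (y = √(-1) = I ≈ 1.0*I)
x(s) = 3 + s/3 (x(s) = (s + 9)/3 = (9 + s)/3 = 3 + s/3)
C(Q) = -8 + 3/(4*Q) (C(Q) = -8 + 1/(Q + Q/3) = -8 + 1/(4*Q/3) = -8 + 3/(4*Q))
F(Y) = -I (F(Y) = 1/I = -I)
F(-16 - 23/20) + C(x(3)) = -I + (-8 + 3/(4*(3 + (⅓)*3))) = -I + (-8 + 3/(4*(3 + 1))) = -I + (-8 + (¾)/4) = -I + (-8 + (¾)*(¼)) = -I + (-8 + 3/16) = -I - 125/16 = -125/16 - I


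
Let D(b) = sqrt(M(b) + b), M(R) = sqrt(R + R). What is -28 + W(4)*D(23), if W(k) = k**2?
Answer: -28 + 16*sqrt(23 + sqrt(46)) ≈ 59.317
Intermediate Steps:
M(R) = sqrt(2)*sqrt(R) (M(R) = sqrt(2*R) = sqrt(2)*sqrt(R))
D(b) = sqrt(b + sqrt(2)*sqrt(b)) (D(b) = sqrt(sqrt(2)*sqrt(b) + b) = sqrt(b + sqrt(2)*sqrt(b)))
-28 + W(4)*D(23) = -28 + 4**2*sqrt(23 + sqrt(2)*sqrt(23)) = -28 + 16*sqrt(23 + sqrt(46))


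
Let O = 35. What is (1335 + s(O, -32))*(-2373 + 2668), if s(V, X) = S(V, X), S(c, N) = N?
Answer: 384385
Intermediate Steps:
s(V, X) = X
(1335 + s(O, -32))*(-2373 + 2668) = (1335 - 32)*(-2373 + 2668) = 1303*295 = 384385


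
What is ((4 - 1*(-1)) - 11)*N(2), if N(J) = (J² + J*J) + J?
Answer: -60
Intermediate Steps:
N(J) = J + 2*J² (N(J) = (J² + J²) + J = 2*J² + J = J + 2*J²)
((4 - 1*(-1)) - 11)*N(2) = ((4 - 1*(-1)) - 11)*(2*(1 + 2*2)) = ((4 + 1) - 11)*(2*(1 + 4)) = (5 - 11)*(2*5) = -6*10 = -60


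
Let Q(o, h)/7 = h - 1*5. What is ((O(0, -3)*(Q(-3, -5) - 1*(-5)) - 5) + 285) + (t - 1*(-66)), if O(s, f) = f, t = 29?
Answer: 570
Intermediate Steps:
Q(o, h) = -35 + 7*h (Q(o, h) = 7*(h - 1*5) = 7*(h - 5) = 7*(-5 + h) = -35 + 7*h)
((O(0, -3)*(Q(-3, -5) - 1*(-5)) - 5) + 285) + (t - 1*(-66)) = ((-3*((-35 + 7*(-5)) - 1*(-5)) - 5) + 285) + (29 - 1*(-66)) = ((-3*((-35 - 35) + 5) - 5) + 285) + (29 + 66) = ((-3*(-70 + 5) - 5) + 285) + 95 = ((-3*(-65) - 5) + 285) + 95 = ((195 - 5) + 285) + 95 = (190 + 285) + 95 = 475 + 95 = 570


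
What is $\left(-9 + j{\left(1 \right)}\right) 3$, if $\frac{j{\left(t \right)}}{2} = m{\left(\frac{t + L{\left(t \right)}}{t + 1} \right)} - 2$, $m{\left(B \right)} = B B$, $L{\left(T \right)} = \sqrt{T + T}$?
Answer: $- \frac{69}{2} + 3 \sqrt{2} \approx -30.257$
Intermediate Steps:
$L{\left(T \right)} = \sqrt{2} \sqrt{T}$ ($L{\left(T \right)} = \sqrt{2 T} = \sqrt{2} \sqrt{T}$)
$m{\left(B \right)} = B^{2}$
$j{\left(t \right)} = -4 + \frac{2 \left(t + \sqrt{2} \sqrt{t}\right)^{2}}{\left(1 + t\right)^{2}}$ ($j{\left(t \right)} = 2 \left(\left(\frac{t + \sqrt{2} \sqrt{t}}{t + 1}\right)^{2} - 2\right) = 2 \left(\left(\frac{t + \sqrt{2} \sqrt{t}}{1 + t}\right)^{2} - 2\right) = 2 \left(\frac{\left(t + \sqrt{2} \sqrt{t}\right)^{2}}{\left(1 + t\right)^{2}} - 2\right) = 2 \left(-2 + \frac{\left(t + \sqrt{2} \sqrt{t}\right)^{2}}{\left(1 + t\right)^{2}}\right) = -4 + \frac{2 \left(t + \sqrt{2} \sqrt{t}\right)^{2}}{\left(1 + t\right)^{2}}$)
$\left(-9 + j{\left(1 \right)}\right) 3 = \left(-9 - \left(4 - \frac{2 \left(1 + \sqrt{2} \sqrt{1}\right)^{2}}{\left(1 + 1\right)^{2}}\right)\right) 3 = \left(-9 - \left(4 - \frac{2 \left(1 + \sqrt{2} \cdot 1\right)^{2}}{4}\right)\right) 3 = \left(-9 - \left(4 - \frac{\left(1 + \sqrt{2}\right)^{2}}{2}\right)\right) 3 = \left(-13 + \frac{\left(1 + \sqrt{2}\right)^{2}}{2}\right) 3 = -39 + \frac{3 \left(1 + \sqrt{2}\right)^{2}}{2}$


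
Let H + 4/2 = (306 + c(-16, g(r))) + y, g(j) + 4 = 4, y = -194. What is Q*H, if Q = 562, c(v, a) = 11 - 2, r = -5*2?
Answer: 66878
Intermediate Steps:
r = -10
g(j) = 0 (g(j) = -4 + 4 = 0)
c(v, a) = 9
H = 119 (H = -2 + ((306 + 9) - 194) = -2 + (315 - 194) = -2 + 121 = 119)
Q*H = 562*119 = 66878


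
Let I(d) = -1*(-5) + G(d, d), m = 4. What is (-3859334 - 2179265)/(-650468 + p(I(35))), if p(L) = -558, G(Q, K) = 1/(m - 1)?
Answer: 6038599/651026 ≈ 9.2755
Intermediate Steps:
G(Q, K) = ⅓ (G(Q, K) = 1/(4 - 1) = 1/3 = ⅓)
I(d) = 16/3 (I(d) = -1*(-5) + ⅓ = 5 + ⅓ = 16/3)
(-3859334 - 2179265)/(-650468 + p(I(35))) = (-3859334 - 2179265)/(-650468 - 558) = -6038599/(-651026) = -6038599*(-1/651026) = 6038599/651026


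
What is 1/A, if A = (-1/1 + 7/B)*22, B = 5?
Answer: 5/44 ≈ 0.11364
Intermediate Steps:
A = 44/5 (A = (-1/1 + 7/5)*22 = (-1*1 + 7*(⅕))*22 = (-1 + 7/5)*22 = (⅖)*22 = 44/5 ≈ 8.8000)
1/A = 1/(44/5) = 5/44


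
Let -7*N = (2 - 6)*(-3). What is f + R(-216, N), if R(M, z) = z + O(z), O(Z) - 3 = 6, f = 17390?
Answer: 121781/7 ≈ 17397.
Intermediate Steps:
N = -12/7 (N = -(2 - 6)*(-3)/7 = -(-4)*(-3)/7 = -⅐*12 = -12/7 ≈ -1.7143)
O(Z) = 9 (O(Z) = 3 + 6 = 9)
R(M, z) = 9 + z (R(M, z) = z + 9 = 9 + z)
f + R(-216, N) = 17390 + (9 - 12/7) = 17390 + 51/7 = 121781/7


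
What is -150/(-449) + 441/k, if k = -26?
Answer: -194109/11674 ≈ -16.627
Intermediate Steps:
-150/(-449) + 441/k = -150/(-449) + 441/(-26) = -150*(-1/449) + 441*(-1/26) = 150/449 - 441/26 = -194109/11674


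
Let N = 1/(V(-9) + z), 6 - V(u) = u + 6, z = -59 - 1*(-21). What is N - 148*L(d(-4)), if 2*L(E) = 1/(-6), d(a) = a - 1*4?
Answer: 1070/87 ≈ 12.299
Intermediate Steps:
z = -38 (z = -59 + 21 = -38)
V(u) = -u (V(u) = 6 - (u + 6) = 6 - (6 + u) = 6 + (-6 - u) = -u)
d(a) = -4 + a (d(a) = a - 4 = -4 + a)
L(E) = -1/12 (L(E) = (½)/(-6) = (½)*(-⅙) = -1/12)
N = -1/29 (N = 1/(-1*(-9) - 38) = 1/(9 - 38) = 1/(-29) = -1/29 ≈ -0.034483)
N - 148*L(d(-4)) = -1/29 - 148*(-1/12) = -1/29 + 37/3 = 1070/87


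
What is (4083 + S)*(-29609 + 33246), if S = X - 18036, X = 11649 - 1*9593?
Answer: -43269389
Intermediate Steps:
X = 2056 (X = 11649 - 9593 = 2056)
S = -15980 (S = 2056 - 18036 = -15980)
(4083 + S)*(-29609 + 33246) = (4083 - 15980)*(-29609 + 33246) = -11897*3637 = -43269389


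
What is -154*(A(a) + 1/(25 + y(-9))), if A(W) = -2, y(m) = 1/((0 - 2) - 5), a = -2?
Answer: 26257/87 ≈ 301.80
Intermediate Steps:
y(m) = -⅐ (y(m) = 1/(-2 - 5) = 1/(-7) = -⅐)
-154*(A(a) + 1/(25 + y(-9))) = -154*(-2 + 1/(25 - ⅐)) = -154*(-2 + 1/(174/7)) = -154*(-2 + 7/174) = -154*(-341/174) = 26257/87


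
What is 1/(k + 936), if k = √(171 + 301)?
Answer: 117/109453 - √118/437812 ≈ 0.0010441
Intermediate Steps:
k = 2*√118 (k = √472 = 2*√118 ≈ 21.726)
1/(k + 936) = 1/(2*√118 + 936) = 1/(936 + 2*√118)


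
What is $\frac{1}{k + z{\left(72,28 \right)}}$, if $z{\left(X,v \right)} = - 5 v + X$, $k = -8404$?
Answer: $- \frac{1}{8472} \approx -0.00011804$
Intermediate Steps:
$z{\left(X,v \right)} = X - 5 v$
$\frac{1}{k + z{\left(72,28 \right)}} = \frac{1}{-8404 + \left(72 - 140\right)} = \frac{1}{-8404 - 68} = \frac{1}{-8472} = - \frac{1}{8472}$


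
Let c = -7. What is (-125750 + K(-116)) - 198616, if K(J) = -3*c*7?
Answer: -324219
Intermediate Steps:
K(J) = 147 (K(J) = -3*(-7)*7 = 21*7 = 147)
(-125750 + K(-116)) - 198616 = (-125750 + 147) - 198616 = -125603 - 198616 = -324219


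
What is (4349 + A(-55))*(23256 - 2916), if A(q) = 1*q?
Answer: 87339960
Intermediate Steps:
A(q) = q
(4349 + A(-55))*(23256 - 2916) = (4349 - 55)*(23256 - 2916) = 4294*20340 = 87339960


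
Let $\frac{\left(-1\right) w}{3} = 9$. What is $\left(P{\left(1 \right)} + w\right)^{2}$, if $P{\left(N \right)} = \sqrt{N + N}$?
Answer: $\left(27 - \sqrt{2}\right)^{2} \approx 654.63$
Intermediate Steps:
$w = -27$ ($w = \left(-3\right) 9 = -27$)
$P{\left(N \right)} = \sqrt{2} \sqrt{N}$ ($P{\left(N \right)} = \sqrt{2 N} = \sqrt{2} \sqrt{N}$)
$\left(P{\left(1 \right)} + w\right)^{2} = \left(\sqrt{2} \sqrt{1} - 27\right)^{2} = \left(\sqrt{2} \cdot 1 - 27\right)^{2} = \left(\sqrt{2} - 27\right)^{2} = \left(-27 + \sqrt{2}\right)^{2}$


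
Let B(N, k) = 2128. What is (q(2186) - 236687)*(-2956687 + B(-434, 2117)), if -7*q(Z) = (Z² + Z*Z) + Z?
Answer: 33138886246533/7 ≈ 4.7341e+12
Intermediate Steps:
q(Z) = -2*Z²/7 - Z/7 (q(Z) = -((Z² + Z*Z) + Z)/7 = -((Z² + Z²) + Z)/7 = -(2*Z² + Z)/7 = -(Z + 2*Z²)/7 = -2*Z²/7 - Z/7)
(q(2186) - 236687)*(-2956687 + B(-434, 2117)) = (-⅐*2186*(1 + 2*2186) - 236687)*(-2956687 + 2128) = (-⅐*2186*(1 + 4372) - 236687)*(-2954559) = (-⅐*2186*4373 - 236687)*(-2954559) = (-9559378/7 - 236687)*(-2954559) = -11216187/7*(-2954559) = 33138886246533/7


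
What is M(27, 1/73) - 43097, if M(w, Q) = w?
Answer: -43070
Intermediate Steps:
M(27, 1/73) - 43097 = 27 - 43097 = -43070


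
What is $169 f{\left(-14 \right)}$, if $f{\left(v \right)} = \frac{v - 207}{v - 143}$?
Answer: $\frac{37349}{157} \approx 237.89$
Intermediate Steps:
$f{\left(v \right)} = \frac{-207 + v}{-143 + v}$
$169 f{\left(-14 \right)} = 169 \frac{-207 - 14}{-143 - 14} = 169 \frac{1}{-157} \left(-221\right) = 169 \left(\left(- \frac{1}{157}\right) \left(-221\right)\right) = 169 \cdot \frac{221}{157} = \frac{37349}{157}$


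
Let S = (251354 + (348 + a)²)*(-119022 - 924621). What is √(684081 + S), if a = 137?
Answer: 12*I*√3526486689 ≈ 7.1261e+5*I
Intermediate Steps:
S = -507814767297 (S = (251354 + (348 + 137)²)*(-119022 - 924621) = (251354 + 485²)*(-1043643) = (251354 + 235225)*(-1043643) = 486579*(-1043643) = -507814767297)
√(684081 + S) = √(684081 - 507814767297) = √(-507814083216) = 12*I*√3526486689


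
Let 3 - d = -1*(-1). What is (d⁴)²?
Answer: 256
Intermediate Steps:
d = 2 (d = 3 - (-1)*(-1) = 3 - 1*1 = 3 - 1 = 2)
(d⁴)² = (2⁴)² = 16² = 256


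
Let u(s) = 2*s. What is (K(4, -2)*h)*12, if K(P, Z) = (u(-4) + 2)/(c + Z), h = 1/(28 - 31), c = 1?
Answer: -24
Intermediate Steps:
h = -1/3 (h = 1/(-3) = -1/3 ≈ -0.33333)
K(P, Z) = -6/(1 + Z) (K(P, Z) = (2*(-4) + 2)/(1 + Z) = (-8 + 2)/(1 + Z) = -6/(1 + Z))
(K(4, -2)*h)*12 = (-6/(1 - 2)*(-1/3))*12 = (-6/(-1)*(-1/3))*12 = (-6*(-1)*(-1/3))*12 = (6*(-1/3))*12 = -2*12 = -24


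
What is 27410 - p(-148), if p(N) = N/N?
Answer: 27409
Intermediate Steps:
p(N) = 1
27410 - p(-148) = 27410 - 1*1 = 27410 - 1 = 27409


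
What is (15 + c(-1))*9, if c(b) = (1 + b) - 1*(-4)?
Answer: 171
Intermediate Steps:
c(b) = 5 + b (c(b) = (1 + b) + 4 = 5 + b)
(15 + c(-1))*9 = (15 + (5 - 1))*9 = (15 + 4)*9 = 19*9 = 171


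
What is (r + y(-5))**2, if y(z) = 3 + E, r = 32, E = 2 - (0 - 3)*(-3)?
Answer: 784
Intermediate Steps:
E = -7 (E = 2 - (-3)*(-3) = 2 - 1*9 = 2 - 9 = -7)
y(z) = -4 (y(z) = 3 - 7 = -4)
(r + y(-5))**2 = (32 - 4)**2 = 28**2 = 784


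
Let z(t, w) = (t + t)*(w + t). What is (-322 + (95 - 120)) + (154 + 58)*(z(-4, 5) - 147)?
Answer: -33207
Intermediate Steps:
z(t, w) = 2*t*(t + w) (z(t, w) = (2*t)*(t + w) = 2*t*(t + w))
(-322 + (95 - 120)) + (154 + 58)*(z(-4, 5) - 147) = (-322 + (95 - 120)) + (154 + 58)*(2*(-4)*(-4 + 5) - 147) = (-322 - 25) + 212*(2*(-4)*1 - 147) = -347 + 212*(-8 - 147) = -347 + 212*(-155) = -347 - 32860 = -33207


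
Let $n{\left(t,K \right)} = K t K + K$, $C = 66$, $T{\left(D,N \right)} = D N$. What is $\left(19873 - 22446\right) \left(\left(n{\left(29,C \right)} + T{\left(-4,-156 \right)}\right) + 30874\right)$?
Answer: $-406245824$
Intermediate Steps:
$n{\left(t,K \right)} = K + t K^{2}$ ($n{\left(t,K \right)} = t K^{2} + K = K + t K^{2}$)
$\left(19873 - 22446\right) \left(\left(n{\left(29,C \right)} + T{\left(-4,-156 \right)}\right) + 30874\right) = \left(19873 - 22446\right) \left(\left(66 \left(1 + 66 \cdot 29\right) - -624\right) + 30874\right) = - 2573 \left(\left(66 \left(1 + 1914\right) + 624\right) + 30874\right) = - 2573 \left(\left(66 \cdot 1915 + 624\right) + 30874\right) = - 2573 \left(\left(126390 + 624\right) + 30874\right) = - 2573 \left(127014 + 30874\right) = \left(-2573\right) 157888 = -406245824$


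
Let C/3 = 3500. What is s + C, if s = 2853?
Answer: 13353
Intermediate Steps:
C = 10500 (C = 3*3500 = 10500)
s + C = 2853 + 10500 = 13353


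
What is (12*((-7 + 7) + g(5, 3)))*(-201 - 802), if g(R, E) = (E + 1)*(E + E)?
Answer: -288864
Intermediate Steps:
g(R, E) = 2*E*(1 + E) (g(R, E) = (1 + E)*(2*E) = 2*E*(1 + E))
(12*((-7 + 7) + g(5, 3)))*(-201 - 802) = (12*((-7 + 7) + 2*3*(1 + 3)))*(-201 - 802) = (12*(0 + 2*3*4))*(-1003) = (12*(0 + 24))*(-1003) = (12*24)*(-1003) = 288*(-1003) = -288864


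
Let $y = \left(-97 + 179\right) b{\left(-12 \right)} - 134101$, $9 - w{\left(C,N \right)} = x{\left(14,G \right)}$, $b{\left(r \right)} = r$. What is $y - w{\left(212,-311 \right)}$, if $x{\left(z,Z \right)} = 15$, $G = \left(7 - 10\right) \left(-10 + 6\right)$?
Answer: $-135079$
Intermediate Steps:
$G = 12$ ($G = \left(-3\right) \left(-4\right) = 12$)
$w{\left(C,N \right)} = -6$ ($w{\left(C,N \right)} = 9 - 15 = -6$)
$y = -135085$ ($y = \left(-97 + 179\right) \left(-12\right) - 134101 = 82 \left(-12\right) - 134101 = -984 - 134101 = -135085$)
$y - w{\left(212,-311 \right)} = -135085 - -6 = -135085 + 6 = -135079$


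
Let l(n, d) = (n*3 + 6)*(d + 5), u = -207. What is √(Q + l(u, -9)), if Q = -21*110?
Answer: 5*√6 ≈ 12.247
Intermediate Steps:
Q = -2310
l(n, d) = (5 + d)*(6 + 3*n) (l(n, d) = (3*n + 6)*(5 + d) = (6 + 3*n)*(5 + d) = (5 + d)*(6 + 3*n))
√(Q + l(u, -9)) = √(-2310 + (30 + 6*(-9) + 15*(-207) + 3*(-9)*(-207))) = √(-2310 + (30 - 54 - 3105 + 5589)) = √(-2310 + 2460) = √150 = 5*√6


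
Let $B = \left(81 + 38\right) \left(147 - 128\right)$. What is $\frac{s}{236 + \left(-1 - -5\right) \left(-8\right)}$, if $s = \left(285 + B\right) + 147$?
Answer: $\frac{2693}{204} \approx 13.201$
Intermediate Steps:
$B = 2261$ ($B = 119 \cdot 19 = 2261$)
$s = 2693$ ($s = \left(285 + 2261\right) + 147 = 2546 + 147 = 2693$)
$\frac{s}{236 + \left(-1 - -5\right) \left(-8\right)} = \frac{2693}{236 + \left(-1 - -5\right) \left(-8\right)} = \frac{2693}{236 + \left(-1 + 5\right) \left(-8\right)} = \frac{2693}{236 + 4 \left(-8\right)} = \frac{2693}{236 - 32} = \frac{2693}{204}$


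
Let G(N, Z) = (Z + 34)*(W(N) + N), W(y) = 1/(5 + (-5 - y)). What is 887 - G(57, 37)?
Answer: -180049/57 ≈ -3158.8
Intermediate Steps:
W(y) = -1/y (W(y) = 1/(-y) = -1/y)
G(N, Z) = (34 + Z)*(N - 1/N) (G(N, Z) = (Z + 34)*(-1/N + N) = (34 + Z)*(N - 1/N))
887 - G(57, 37) = 887 - (-34 - 1*37 + 57**2*(34 + 37))/57 = 887 - (-34 - 37 + 3249*71)/57 = 887 - (-34 - 37 + 230679)/57 = 887 - 230608/57 = -180049/57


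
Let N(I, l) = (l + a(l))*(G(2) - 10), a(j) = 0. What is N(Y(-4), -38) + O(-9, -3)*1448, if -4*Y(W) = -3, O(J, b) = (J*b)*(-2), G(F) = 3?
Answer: -77926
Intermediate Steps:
O(J, b) = -2*J*b
Y(W) = ¾ (Y(W) = -¼*(-3) = ¾)
N(I, l) = -7*l (N(I, l) = (l + 0)*(3 - 10) = l*(-7) = -7*l)
N(Y(-4), -38) + O(-9, -3)*1448 = -7*(-38) - 2*(-9)*(-3)*1448 = 266 - 54*1448 = 266 - 78192 = -77926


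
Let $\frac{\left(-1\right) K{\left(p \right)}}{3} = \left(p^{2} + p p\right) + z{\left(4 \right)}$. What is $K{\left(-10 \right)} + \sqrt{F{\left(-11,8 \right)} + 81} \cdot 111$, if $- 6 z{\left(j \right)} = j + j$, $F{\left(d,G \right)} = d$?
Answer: $-596 + 111 \sqrt{70} \approx 332.69$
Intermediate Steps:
$z{\left(j \right)} = - \frac{j}{3}$ ($z{\left(j \right)} = - \frac{j + j}{6} = - \frac{2 j}{6} = - \frac{j}{3}$)
$K{\left(p \right)} = 4 - 6 p^{2}$ ($K{\left(p \right)} = - 3 \left(\left(p^{2} + p p\right) - \frac{4}{3}\right) = - 3 \left(\left(p^{2} + p^{2}\right) - \frac{4}{3}\right) = - 3 \left(2 p^{2} - \frac{4}{3}\right) = - 3 \left(- \frac{4}{3} + 2 p^{2}\right) = 4 - 6 p^{2}$)
$K{\left(-10 \right)} + \sqrt{F{\left(-11,8 \right)} + 81} \cdot 111 = \left(4 - 6 \left(-10\right)^{2}\right) + \sqrt{-11 + 81} \cdot 111 = \left(4 - 600\right) + \sqrt{70} \cdot 111 = \left(4 - 600\right) + 111 \sqrt{70} = -596 + 111 \sqrt{70}$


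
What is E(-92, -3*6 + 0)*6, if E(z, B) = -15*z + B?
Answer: 8172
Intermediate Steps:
E(z, B) = B - 15*z
E(-92, -3*6 + 0)*6 = ((-3*6 + 0) - 15*(-92))*6 = ((-18 + 0) + 1380)*6 = (-18 + 1380)*6 = 1362*6 = 8172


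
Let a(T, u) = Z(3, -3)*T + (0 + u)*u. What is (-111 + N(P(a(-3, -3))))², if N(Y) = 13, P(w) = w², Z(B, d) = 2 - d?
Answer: 9604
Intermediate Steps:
a(T, u) = u² + 5*T (a(T, u) = (2 - 1*(-3))*T + (0 + u)*u = (2 + 3)*T + u*u = 5*T + u² = u² + 5*T)
(-111 + N(P(a(-3, -3))))² = (-111 + 13)² = (-98)² = 9604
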